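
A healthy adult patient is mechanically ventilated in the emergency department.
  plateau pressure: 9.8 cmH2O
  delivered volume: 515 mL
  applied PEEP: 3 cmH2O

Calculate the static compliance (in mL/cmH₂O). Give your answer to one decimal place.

Cstat = Vt / (Pplat − PEEP) = 515 / (9.8 − 3) = 515 / 6.8 = 75.735 mL/cmH2O.

75.7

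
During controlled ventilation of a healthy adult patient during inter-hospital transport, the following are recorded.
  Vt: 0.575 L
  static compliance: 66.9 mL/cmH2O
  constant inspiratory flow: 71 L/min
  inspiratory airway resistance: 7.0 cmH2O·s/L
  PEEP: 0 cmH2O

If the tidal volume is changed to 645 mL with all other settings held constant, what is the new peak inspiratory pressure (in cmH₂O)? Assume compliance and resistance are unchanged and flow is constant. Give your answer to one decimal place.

17.9

Flow: 71 L/min ÷ 60 = 1.1833 L/s.
PIP = Vt/C + R·V̇ + PEEP (constant-flow equation of motion).
Only the elastic term changes: ΔPIP = ΔVt / C = (645 − 575) / 66.9 = 1.046 cmH2O.
Original PIP = 575/66.9 + 7.0×1.1833 + 0 = 16.878 cmH2O; new PIP = 16.878 + (1.046) = 17.924 cmH2O.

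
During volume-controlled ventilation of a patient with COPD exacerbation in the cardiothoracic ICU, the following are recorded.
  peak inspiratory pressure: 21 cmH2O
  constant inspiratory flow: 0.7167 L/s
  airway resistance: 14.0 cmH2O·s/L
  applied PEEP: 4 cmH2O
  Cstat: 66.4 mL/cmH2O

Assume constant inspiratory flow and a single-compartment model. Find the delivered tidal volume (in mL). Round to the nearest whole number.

Equation of motion (constant flow): PIP = Vt/C + R·V̇ + PEEP.
Vt/C = PIP − R·V̇ − PEEP = 21 − 10.034 − 4 = 6.966 cmH2O.
Vt = C × 6.966 = 66.4 × 6.966 = 462.54 mL.

463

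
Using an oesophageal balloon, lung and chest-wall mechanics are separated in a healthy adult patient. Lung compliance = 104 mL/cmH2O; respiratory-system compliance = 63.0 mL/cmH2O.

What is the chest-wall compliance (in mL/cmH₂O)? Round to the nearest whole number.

160

1/Ccw = 1/Crs − 1/CL.
1/Ccw = 1/63.0 − 1/104 = 0.006258.
Ccw = 159.8 mL/cmH2O.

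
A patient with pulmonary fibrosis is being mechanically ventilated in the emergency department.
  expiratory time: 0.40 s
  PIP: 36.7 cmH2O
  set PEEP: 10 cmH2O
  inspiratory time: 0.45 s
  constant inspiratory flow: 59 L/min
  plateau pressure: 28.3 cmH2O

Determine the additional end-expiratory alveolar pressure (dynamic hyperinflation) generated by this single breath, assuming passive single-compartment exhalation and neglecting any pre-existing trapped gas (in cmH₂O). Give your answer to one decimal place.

2.6

Flow: 59 L/min ÷ 60 = 0.9833 L/s.
Vt = flow × Ti = 0.9833 L/s × 0.45 s × 1000 mL/L = 442.49 mL.
R = (PIP − Pplat)/V̇ = (36.7 − 28.3) / 0.9833 = 8.4/0.9833 = 8.543 cmH2O·s/L.
C = Vt/(Pplat − PEEP) = 442.49 / (28.3 − 10) = 442.49/18.3 = 24.18 mL/cmH2O.
τ = R × C = 8.543 × 0.02418 L/cmH2O = 0.2066 s.
Fraction remaining = e^(−Te/τ) = e^(−0.40/0.2066) = 0.1443; trapped volume = 442.49 × 0.1443 = 63.851 mL.
Additional alveolar pressure from trapping ≈ V_trapped / C = 63.851 / 24.18 = 2.641 cmH2O.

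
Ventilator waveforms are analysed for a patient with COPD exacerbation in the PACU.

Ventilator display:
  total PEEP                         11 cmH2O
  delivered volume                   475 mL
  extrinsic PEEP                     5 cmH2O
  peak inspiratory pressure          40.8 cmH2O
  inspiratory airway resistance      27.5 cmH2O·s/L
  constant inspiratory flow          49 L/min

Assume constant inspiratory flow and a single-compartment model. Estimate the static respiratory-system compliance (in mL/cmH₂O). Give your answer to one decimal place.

Flow: 49 L/min ÷ 60 = 0.8167 L/s.
Total PEEP = 11 cmH2O (set 5 + intrinsic 6); this is the baseline alveolar pressure.
Equation of motion (constant flow): PIP = Vt/C + R·V̇ + PEEP.
Vt/C = PIP − R·V̇ − PEEP = 40.8 − 27.5×0.8167 − 11 = 40.8 − 22.459 − 11 = 7.341 cmH2O.
C = Vt / 7.341 = 475 / 7.341 = 64.705 mL/cmH2O.

64.7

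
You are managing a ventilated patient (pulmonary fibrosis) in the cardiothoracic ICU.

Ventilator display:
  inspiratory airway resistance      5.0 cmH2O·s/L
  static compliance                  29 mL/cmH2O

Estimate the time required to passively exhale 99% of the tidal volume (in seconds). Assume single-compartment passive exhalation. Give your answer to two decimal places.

τ = R × C = 5.0 × 29 mL/cmH2O = 5.0 × 0.029 L/cmH2O = 0.145 s.
Exhaled fraction f = 1 − e^(−t/τ) → t = −τ·ln(1 − f) = −0.145·ln(0.01) = 0.6677 s.

0.67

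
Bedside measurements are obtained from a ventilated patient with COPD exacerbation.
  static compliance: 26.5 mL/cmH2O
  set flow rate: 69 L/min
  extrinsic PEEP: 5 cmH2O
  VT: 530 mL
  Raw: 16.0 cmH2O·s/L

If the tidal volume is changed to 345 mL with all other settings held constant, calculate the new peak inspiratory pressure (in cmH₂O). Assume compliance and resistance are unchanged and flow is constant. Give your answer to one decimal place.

36.4

Flow: 69 L/min ÷ 60 = 1.15 L/s.
PIP = Vt/C + R·V̇ + PEEP (constant-flow equation of motion).
Only the elastic term changes: ΔPIP = ΔVt / C = (345 − 530) / 26.5 = -6.981 cmH2O.
Original PIP = 530/26.5 + 16.0×1.15 + 5 = 43.4 cmH2O; new PIP = 43.4 + (-6.981) = 36.419 cmH2O.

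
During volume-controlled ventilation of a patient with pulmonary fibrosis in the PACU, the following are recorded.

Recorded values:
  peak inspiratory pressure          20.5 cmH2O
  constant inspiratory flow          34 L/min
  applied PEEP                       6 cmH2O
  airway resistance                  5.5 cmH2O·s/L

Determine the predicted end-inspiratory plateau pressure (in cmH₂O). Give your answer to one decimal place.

17.4

Flow: 34 L/min ÷ 60 = 0.5667 L/s.
Pplat = PIP − Raw × flow = 20.5 − 5.5 × 0.5667 = 20.5 − 3.117 = 17.383 cmH2O.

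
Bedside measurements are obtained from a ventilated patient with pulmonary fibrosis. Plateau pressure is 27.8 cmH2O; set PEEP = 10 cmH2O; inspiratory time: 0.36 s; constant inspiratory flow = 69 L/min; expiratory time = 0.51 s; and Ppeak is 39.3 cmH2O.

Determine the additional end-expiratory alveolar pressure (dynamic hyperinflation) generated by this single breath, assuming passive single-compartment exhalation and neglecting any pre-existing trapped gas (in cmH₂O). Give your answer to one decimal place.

Flow: 69 L/min ÷ 60 = 1.15 L/s.
Vt = flow × Ti = 1.15 L/s × 0.36 s × 1000 mL/L = 414.0 mL.
R = (PIP − Pplat)/V̇ = (39.3 − 27.8) / 1.15 = 11.5/1.15 = 10.0 cmH2O·s/L.
C = Vt/(Pplat − PEEP) = 414.0 / (27.8 − 10) = 414.0/17.8 = 23.258 mL/cmH2O.
τ = R × C = 10.0 × 0.02326 L/cmH2O = 0.2326 s.
Fraction remaining = e^(−Te/τ) = e^(−0.51/0.2326) = 0.1116; trapped volume = 414.0 × 0.1116 = 46.202 mL.
Additional alveolar pressure from trapping ≈ V_trapped / C = 46.202 / 23.258 = 1.986 cmH2O.

2.0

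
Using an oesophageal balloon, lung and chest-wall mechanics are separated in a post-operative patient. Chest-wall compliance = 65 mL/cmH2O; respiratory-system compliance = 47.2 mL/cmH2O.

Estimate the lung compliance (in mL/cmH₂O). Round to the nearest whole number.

172

1/CL = 1/Crs − 1/Ccw.
1/CL = 1/47.2 − 1/65 = 0.005802.
CL = 172.35 mL/cmH2O.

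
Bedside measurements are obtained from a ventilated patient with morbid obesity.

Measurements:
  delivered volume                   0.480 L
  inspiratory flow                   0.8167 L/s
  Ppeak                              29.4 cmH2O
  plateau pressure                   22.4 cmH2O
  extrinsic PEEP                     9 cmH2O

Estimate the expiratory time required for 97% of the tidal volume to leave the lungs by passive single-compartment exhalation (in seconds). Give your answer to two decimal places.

1.08

R = (PIP − Pplat)/V̇ = (29.4 − 22.4) / 0.8167 = 7.0/0.8167 = 8.571 cmH2O·s/L.
C = Vt/(Pplat − PEEP) = 480.0 / (22.4 − 9) = 480.0/13.4 = 35.821 mL/cmH2O.
τ = R × C = 8.571 × 0.03582 L/cmH2O = 0.307 s.
t = −τ·ln(1 − 0.97) = −0.307·ln(0.03) = 1.077 s.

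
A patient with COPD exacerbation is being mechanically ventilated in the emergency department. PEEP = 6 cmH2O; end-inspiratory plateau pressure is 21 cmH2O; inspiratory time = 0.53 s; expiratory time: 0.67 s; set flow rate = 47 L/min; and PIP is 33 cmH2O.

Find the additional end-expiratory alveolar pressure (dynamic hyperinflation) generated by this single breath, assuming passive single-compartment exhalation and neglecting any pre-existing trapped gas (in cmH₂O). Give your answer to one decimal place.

3.1

Flow: 47 L/min ÷ 60 = 0.7833 L/s.
Vt = flow × Ti = 0.7833 L/s × 0.53 s × 1000 mL/L = 415.15 mL.
R = (PIP − Pplat)/V̇ = (33 − 21) / 0.7833 = 12.0/0.7833 = 15.32 cmH2O·s/L.
C = Vt/(Pplat − PEEP) = 415.15 / (21 − 6) = 415.15/15.0 = 27.677 mL/cmH2O.
τ = R × C = 15.32 × 0.02768 L/cmH2O = 0.4241 s.
Fraction remaining = e^(−Te/τ) = e^(−0.67/0.4241) = 0.206; trapped volume = 415.15 × 0.206 = 85.521 mL.
Additional alveolar pressure from trapping ≈ V_trapped / C = 85.521 / 27.677 = 3.09 cmH2O.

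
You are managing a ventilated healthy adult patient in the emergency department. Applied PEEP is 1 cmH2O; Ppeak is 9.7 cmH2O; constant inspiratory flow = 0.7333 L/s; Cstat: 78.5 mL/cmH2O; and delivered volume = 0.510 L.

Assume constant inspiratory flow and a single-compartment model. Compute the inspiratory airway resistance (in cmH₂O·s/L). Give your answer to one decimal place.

3.0

Equation of motion (constant flow): PIP = Vt/C + R·V̇ + PEEP.
R·V̇ = PIP − Vt/C − PEEP = 9.7 − 510/78.5 − 1 = 9.7 − 6.497 − 1 = 2.203 cmH2O.
R = 2.203 / 0.7333 = 3.004 cmH2O·s/L.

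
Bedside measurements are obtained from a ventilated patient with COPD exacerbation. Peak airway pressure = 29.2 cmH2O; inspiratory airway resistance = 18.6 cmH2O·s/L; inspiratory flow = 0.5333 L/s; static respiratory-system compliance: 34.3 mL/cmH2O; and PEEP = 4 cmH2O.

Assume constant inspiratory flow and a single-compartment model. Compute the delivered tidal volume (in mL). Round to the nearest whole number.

Equation of motion (constant flow): PIP = Vt/C + R·V̇ + PEEP.
Vt/C = PIP − R·V̇ − PEEP = 29.2 − 9.919 − 4 = 15.281 cmH2O.
Vt = C × 15.281 = 34.3 × 15.281 = 524.14 mL.

524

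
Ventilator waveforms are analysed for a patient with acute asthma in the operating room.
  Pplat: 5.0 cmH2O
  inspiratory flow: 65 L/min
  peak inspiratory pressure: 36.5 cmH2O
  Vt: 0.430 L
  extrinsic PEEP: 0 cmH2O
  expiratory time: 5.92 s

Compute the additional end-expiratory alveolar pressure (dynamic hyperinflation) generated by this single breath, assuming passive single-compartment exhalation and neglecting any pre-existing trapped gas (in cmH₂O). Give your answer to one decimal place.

Flow: 65 L/min ÷ 60 = 1.0833 L/s.
R = (PIP − Pplat)/V̇ = (36.5 − 5.0) / 1.0833 = 31.5/1.0833 = 29.078 cmH2O·s/L.
C = Vt/(Pplat − PEEP) = 430.0 / (5.0 − 0) = 430.0/5.0 = 86.0 mL/cmH2O.
τ = R × C = 29.078 × 0.086 L/cmH2O = 2.501 s.
Fraction remaining = e^(−Te/τ) = e^(−5.92/2.501) = 0.09376; trapped volume = 430.0 × 0.09376 = 40.317 mL.
Additional alveolar pressure from trapping ≈ V_trapped / C = 40.317 / 86.0 = 0.4688 cmH2O.

0.5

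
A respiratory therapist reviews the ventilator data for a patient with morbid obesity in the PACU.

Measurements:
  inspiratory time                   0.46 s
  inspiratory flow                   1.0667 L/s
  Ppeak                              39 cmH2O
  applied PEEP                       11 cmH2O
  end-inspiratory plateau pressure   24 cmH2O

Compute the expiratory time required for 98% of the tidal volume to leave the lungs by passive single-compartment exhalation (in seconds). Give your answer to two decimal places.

Vt = flow × Ti = 1.0667 L/s × 0.46 s × 1000 mL/L = 490.68 mL.
R = (PIP − Pplat)/V̇ = (39 − 24) / 1.0667 = 15.0/1.0667 = 14.062 cmH2O·s/L.
C = Vt/(Pplat − PEEP) = 490.68 / (24 − 11) = 490.68/13.0 = 37.745 mL/cmH2O.
τ = R × C = 14.062 × 0.03775 L/cmH2O = 0.5308 s.
t = −τ·ln(1 − 0.98) = −0.5308·ln(0.02) = 2.077 s.

2.08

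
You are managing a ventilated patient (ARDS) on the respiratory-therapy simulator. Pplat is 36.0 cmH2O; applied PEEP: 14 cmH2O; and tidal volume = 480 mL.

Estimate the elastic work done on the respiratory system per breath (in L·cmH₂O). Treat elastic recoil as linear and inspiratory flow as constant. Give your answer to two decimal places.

5.28

Elastic work ≈ ½ × (Pplat − PEEP) × Vt = 0.5 × (36.0 − 14) × 0.480 L = 0.5 × 22.0 × 0.480 = 5.28 L·cmH2O.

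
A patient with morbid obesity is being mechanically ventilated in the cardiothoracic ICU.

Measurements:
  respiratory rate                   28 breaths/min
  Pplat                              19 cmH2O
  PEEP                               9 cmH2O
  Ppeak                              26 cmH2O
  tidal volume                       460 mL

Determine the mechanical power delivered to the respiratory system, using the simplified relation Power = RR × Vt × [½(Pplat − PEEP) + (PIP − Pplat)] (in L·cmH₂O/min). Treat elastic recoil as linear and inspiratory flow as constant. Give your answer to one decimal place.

Per-breath work = Vt × [½(Pplat−PEEP) + (PIP−Pplat)] = 0.460 × [0.5×10.0 + 7.0] = 0.460 × 12.0 = 5.52 L·cmH2O.
Power = 28 × 5.52 = 154.56 L·cmH2O/min.

154.6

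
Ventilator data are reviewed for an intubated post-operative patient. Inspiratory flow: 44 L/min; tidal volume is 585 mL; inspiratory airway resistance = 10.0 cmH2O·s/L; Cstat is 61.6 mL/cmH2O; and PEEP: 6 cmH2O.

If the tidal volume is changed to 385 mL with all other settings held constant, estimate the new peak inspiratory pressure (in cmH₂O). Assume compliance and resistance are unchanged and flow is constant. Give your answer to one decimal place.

Flow: 44 L/min ÷ 60 = 0.7333 L/s.
PIP = Vt/C + R·V̇ + PEEP (constant-flow equation of motion).
Only the elastic term changes: ΔPIP = ΔVt / C = (385 − 585) / 61.6 = -3.247 cmH2O.
Original PIP = 585/61.6 + 10.0×0.7333 + 6 = 22.83 cmH2O; new PIP = 22.83 + (-3.247) = 19.583 cmH2O.

19.6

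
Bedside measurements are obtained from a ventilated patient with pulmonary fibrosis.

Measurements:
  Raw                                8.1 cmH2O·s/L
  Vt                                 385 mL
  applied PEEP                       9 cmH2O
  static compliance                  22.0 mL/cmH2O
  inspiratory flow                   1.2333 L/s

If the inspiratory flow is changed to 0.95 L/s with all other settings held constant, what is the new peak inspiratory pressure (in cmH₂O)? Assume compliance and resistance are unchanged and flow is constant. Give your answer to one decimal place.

34.2

PIP = Vt/C + R·V̇ + PEEP (constant-flow equation of motion).
Only the resistive term changes: ΔPIP = R × ΔV̇ = 8.1 × (0.95 − 1.2333) = 8.1 × -0.2833 = -2.295 cmH2O.
Original PIP = 385/22.0 + 8.1×1.2333 + 9 = 36.49 cmH2O; new PIP = 36.49 + (-2.295) = 34.195 cmH2O.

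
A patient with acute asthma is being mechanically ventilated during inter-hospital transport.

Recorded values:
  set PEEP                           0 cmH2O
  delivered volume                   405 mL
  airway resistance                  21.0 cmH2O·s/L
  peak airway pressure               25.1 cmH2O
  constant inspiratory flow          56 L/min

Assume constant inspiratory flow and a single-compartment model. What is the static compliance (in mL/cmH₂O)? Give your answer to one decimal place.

Flow: 56 L/min ÷ 60 = 0.9333 L/s.
Equation of motion (constant flow): PIP = Vt/C + R·V̇ + PEEP.
Vt/C = PIP − R·V̇ − PEEP = 25.1 − 21.0×0.9333 − 0 = 25.1 − 19.599 − 0 = 5.501 cmH2O.
C = Vt / 5.501 = 405 / 5.501 = 73.623 mL/cmH2O.

73.6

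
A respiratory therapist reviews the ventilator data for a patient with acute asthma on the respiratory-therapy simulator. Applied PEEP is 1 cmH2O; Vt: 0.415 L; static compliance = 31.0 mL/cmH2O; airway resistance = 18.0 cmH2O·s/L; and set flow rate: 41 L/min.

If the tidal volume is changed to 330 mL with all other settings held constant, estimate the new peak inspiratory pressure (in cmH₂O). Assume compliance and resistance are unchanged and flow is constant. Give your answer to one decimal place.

Flow: 41 L/min ÷ 60 = 0.6833 L/s.
PIP = Vt/C + R·V̇ + PEEP (constant-flow equation of motion).
Only the elastic term changes: ΔPIP = ΔVt / C = (330 − 415) / 31.0 = -2.742 cmH2O.
Original PIP = 415/31.0 + 18.0×0.6833 + 1 = 26.686 cmH2O; new PIP = 26.686 + (-2.742) = 23.944 cmH2O.

23.9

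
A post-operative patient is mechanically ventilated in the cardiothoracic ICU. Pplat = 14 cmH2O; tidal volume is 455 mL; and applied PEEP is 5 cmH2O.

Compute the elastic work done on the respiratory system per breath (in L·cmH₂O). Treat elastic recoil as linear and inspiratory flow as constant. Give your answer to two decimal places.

Elastic work ≈ ½ × (Pplat − PEEP) × Vt = 0.5 × (14 − 5) × 0.455 L = 0.5 × 9.0 × 0.455 = 2.048 L·cmH2O.

2.05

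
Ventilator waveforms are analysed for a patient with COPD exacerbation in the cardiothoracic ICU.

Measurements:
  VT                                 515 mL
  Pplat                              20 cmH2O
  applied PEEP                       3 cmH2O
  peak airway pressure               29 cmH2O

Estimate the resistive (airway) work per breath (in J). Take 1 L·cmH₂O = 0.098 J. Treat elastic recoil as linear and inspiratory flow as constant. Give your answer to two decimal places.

With constant inspiratory flow the resistive pressure is constant at PIP − Pplat = 29 − 20 = 9.0 cmH2O, so resistive work = 9.0 × 0.515 = 4.635 L·cmH2O.
× 0.098 J/(L·cmH2O) → 0.4542 J.

0.45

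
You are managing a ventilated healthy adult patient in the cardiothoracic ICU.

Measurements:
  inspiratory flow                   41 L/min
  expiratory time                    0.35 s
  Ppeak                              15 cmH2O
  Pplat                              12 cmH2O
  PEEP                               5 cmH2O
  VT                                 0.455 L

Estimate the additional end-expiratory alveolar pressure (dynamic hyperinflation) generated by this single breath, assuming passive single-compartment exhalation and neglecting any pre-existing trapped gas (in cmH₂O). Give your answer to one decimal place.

Flow: 41 L/min ÷ 60 = 0.6833 L/s.
R = (PIP − Pplat)/V̇ = (15 − 12) / 0.6833 = 3.0/0.6833 = 4.39 cmH2O·s/L.
C = Vt/(Pplat − PEEP) = 455.0 / (12 − 5) = 455.0/7.0 = 65.0 mL/cmH2O.
τ = R × C = 4.39 × 0.065 L/cmH2O = 0.2854 s.
Fraction remaining = e^(−Te/τ) = e^(−0.35/0.2854) = 0.2934; trapped volume = 455.0 × 0.2934 = 133.5 mL.
Additional alveolar pressure from trapping ≈ V_trapped / C = 133.5 / 65.0 = 2.054 cmH2O.

2.1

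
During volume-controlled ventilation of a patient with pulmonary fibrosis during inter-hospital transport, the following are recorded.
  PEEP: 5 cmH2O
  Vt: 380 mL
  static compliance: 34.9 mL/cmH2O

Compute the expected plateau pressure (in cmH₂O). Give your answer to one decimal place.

15.9

Pplat = PEEP + Vt / Cstat = 5 + 380 / 34.9 = 5 + 10.888 = 15.888 cmH2O.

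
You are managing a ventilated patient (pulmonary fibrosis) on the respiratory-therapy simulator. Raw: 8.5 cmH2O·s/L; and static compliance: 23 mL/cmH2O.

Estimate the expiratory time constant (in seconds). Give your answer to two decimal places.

0.20

τ = R × C = 8.5 × 23 mL/cmH2O = 8.5 × 0.023 L/cmH2O = 0.1955 s.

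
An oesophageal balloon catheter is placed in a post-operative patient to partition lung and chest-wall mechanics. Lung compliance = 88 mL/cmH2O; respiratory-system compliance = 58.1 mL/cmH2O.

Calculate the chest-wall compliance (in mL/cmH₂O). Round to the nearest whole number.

171

1/Ccw = 1/Crs − 1/CL.
1/Ccw = 1/58.1 − 1/88 = 0.005848.
Ccw = 171.0 mL/cmH2O.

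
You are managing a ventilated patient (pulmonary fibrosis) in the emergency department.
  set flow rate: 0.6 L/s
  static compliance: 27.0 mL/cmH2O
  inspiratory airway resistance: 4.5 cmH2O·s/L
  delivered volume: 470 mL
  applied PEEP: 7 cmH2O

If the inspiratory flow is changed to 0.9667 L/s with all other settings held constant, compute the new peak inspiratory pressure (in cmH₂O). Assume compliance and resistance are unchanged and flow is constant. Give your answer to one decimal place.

PIP = Vt/C + R·V̇ + PEEP (constant-flow equation of motion).
Only the resistive term changes: ΔPIP = R × ΔV̇ = 4.5 × (0.9667 − 0.6) = 4.5 × 0.3667 = 1.65 cmH2O.
Original PIP = 470/27.0 + 4.5×0.6 + 7 = 27.107 cmH2O; new PIP = 27.107 + (1.65) = 28.757 cmH2O.

28.8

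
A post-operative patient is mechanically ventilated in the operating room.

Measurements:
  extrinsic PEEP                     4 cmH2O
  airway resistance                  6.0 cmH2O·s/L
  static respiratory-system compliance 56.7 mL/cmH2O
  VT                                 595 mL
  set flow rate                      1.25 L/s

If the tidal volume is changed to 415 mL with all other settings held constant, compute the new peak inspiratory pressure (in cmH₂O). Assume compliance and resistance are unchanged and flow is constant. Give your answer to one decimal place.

18.8

PIP = Vt/C + R·V̇ + PEEP (constant-flow equation of motion).
Only the elastic term changes: ΔPIP = ΔVt / C = (415 − 595) / 56.7 = -3.175 cmH2O.
Original PIP = 595/56.7 + 6.0×1.25 + 4 = 21.994 cmH2O; new PIP = 21.994 + (-3.175) = 18.819 cmH2O.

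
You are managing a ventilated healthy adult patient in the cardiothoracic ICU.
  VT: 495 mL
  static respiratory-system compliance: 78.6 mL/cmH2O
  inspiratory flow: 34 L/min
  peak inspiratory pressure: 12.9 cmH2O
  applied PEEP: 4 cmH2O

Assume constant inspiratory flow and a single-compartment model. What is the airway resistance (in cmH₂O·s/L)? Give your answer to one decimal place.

Flow: 34 L/min ÷ 60 = 0.5667 L/s.
Equation of motion (constant flow): PIP = Vt/C + R·V̇ + PEEP.
R·V̇ = PIP − Vt/C − PEEP = 12.9 − 495/78.6 − 4 = 12.9 − 6.298 − 4 = 2.602 cmH2O.
R = 2.602 / 0.5667 = 4.591 cmH2O·s/L.

4.6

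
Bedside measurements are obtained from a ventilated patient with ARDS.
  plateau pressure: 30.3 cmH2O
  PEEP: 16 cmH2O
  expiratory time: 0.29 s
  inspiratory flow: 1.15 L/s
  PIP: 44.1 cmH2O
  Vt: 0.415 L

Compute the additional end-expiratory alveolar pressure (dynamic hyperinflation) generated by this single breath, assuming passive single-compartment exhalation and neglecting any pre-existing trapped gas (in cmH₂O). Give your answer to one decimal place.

R = (PIP − Pplat)/V̇ = (44.1 − 30.3) / 1.15 = 13.8/1.15 = 12.0 cmH2O·s/L.
C = Vt/(Pplat − PEEP) = 415.0 / (30.3 − 16) = 415.0/14.3 = 29.021 mL/cmH2O.
τ = R × C = 12.0 × 0.02902 L/cmH2O = 0.3482 s.
Fraction remaining = e^(−Te/τ) = e^(−0.29/0.3482) = 0.4348; trapped volume = 415.0 × 0.4348 = 180.44 mL.
Additional alveolar pressure from trapping ≈ V_trapped / C = 180.44 / 29.021 = 6.218 cmH2O.

6.2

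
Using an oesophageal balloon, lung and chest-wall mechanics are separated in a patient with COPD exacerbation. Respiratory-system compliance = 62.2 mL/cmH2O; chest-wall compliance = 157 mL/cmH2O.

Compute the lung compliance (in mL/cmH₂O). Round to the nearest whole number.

1/CL = 1/Crs − 1/Ccw.
1/CL = 1/62.2 − 1/157 = 0.009708.
CL = 103.01 mL/cmH2O.

103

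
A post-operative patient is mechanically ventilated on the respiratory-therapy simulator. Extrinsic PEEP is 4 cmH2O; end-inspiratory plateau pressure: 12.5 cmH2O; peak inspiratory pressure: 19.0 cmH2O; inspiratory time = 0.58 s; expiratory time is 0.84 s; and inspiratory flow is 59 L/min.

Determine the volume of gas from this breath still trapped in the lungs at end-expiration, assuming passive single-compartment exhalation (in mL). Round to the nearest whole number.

86

Flow: 59 L/min ÷ 60 = 0.9833 L/s.
Vt = flow × Ti = 0.9833 L/s × 0.58 s × 1000 mL/L = 570.31 mL.
R = (PIP − Pplat)/V̇ = (19.0 − 12.5) / 0.9833 = 6.5/0.9833 = 6.61 cmH2O·s/L.
C = Vt/(Pplat − PEEP) = 570.31 / (12.5 − 4) = 570.31/8.5 = 67.095 mL/cmH2O.
τ = R × C = 6.61 × 0.0671 L/cmH2O = 0.4435 s.
Fraction remaining = e^(−Te/τ) = e^(−0.84/0.4435) = 0.1505.
Trapped volume = 570.31 × 0.1505 = 85.832 mL.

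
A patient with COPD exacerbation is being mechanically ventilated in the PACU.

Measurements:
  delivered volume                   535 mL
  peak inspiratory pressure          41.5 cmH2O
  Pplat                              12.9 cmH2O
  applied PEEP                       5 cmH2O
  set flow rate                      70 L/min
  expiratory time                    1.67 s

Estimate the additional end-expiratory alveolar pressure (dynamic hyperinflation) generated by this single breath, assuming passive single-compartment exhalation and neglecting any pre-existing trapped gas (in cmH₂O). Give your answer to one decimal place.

2.9

Flow: 70 L/min ÷ 60 = 1.1667 L/s.
R = (PIP − Pplat)/V̇ = (41.5 − 12.9) / 1.1667 = 28.6/1.1667 = 24.514 cmH2O·s/L.
C = Vt/(Pplat − PEEP) = 535.0 / (12.9 − 5) = 535.0/7.9 = 67.722 mL/cmH2O.
τ = R × C = 24.514 × 0.06772 L/cmH2O = 1.66 s.
Fraction remaining = e^(−Te/τ) = e^(−1.67/1.66) = 0.3657; trapped volume = 535.0 × 0.3657 = 195.65 mL.
Additional alveolar pressure from trapping ≈ V_trapped / C = 195.65 / 67.722 = 2.889 cmH2O.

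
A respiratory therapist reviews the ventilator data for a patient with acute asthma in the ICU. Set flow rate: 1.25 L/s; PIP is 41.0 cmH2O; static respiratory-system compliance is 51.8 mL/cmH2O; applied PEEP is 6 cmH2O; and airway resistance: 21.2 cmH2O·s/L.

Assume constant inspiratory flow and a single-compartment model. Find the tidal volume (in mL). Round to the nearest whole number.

440

Equation of motion (constant flow): PIP = Vt/C + R·V̇ + PEEP.
Vt/C = PIP − R·V̇ − PEEP = 41.0 − 26.5 − 6 = 8.5 cmH2O.
Vt = C × 8.5 = 51.8 × 8.5 = 440.3 mL.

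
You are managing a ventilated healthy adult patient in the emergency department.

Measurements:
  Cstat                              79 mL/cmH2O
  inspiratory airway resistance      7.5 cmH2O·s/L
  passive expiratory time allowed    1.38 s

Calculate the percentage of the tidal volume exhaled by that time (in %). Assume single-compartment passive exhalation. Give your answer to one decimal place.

90.3

τ = R × C = 7.5 × 79 mL/cmH2O = 7.5 × 0.079 L/cmH2O = 0.5925 s.
Passive exhalation: V(t)/V₀ = e^(−t/τ) = e^(−1.38/0.5925) = 0.09738.
Fraction exhaled = 1 − 0.09738 = 0.9026 → 90.26%.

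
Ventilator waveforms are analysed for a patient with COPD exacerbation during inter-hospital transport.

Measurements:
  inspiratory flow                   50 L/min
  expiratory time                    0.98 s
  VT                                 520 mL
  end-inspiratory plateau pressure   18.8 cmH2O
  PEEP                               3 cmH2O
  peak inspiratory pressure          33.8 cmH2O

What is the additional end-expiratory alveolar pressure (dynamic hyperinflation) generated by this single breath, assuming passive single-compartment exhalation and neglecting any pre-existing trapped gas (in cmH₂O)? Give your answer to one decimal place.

Flow: 50 L/min ÷ 60 = 0.8333 L/s.
R = (PIP − Pplat)/V̇ = (33.8 − 18.8) / 0.8333 = 15.0/0.8333 = 18.001 cmH2O·s/L.
C = Vt/(Pplat − PEEP) = 520.0 / (18.8 − 3) = 520.0/15.8 = 32.911 mL/cmH2O.
τ = R × C = 18.001 × 0.03291 L/cmH2O = 0.5924 s.
Fraction remaining = e^(−Te/τ) = e^(−0.98/0.5924) = 0.1912; trapped volume = 520.0 × 0.1912 = 99.424 mL.
Additional alveolar pressure from trapping ≈ V_trapped / C = 99.424 / 32.911 = 3.021 cmH2O.

3.0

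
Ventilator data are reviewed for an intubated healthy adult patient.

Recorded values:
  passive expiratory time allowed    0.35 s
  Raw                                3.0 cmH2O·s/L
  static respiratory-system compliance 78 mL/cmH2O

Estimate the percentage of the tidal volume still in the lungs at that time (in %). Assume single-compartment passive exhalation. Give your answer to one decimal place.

τ = R × C = 3.0 × 78 mL/cmH2O = 3.0 × 0.078 L/cmH2O = 0.234 s.
Passive exhalation: V(t)/V₀ = e^(−t/τ) = e^(−0.35/0.234) = 0.2241.
Fraction remaining = 0.2241 → 22.41%.

22.4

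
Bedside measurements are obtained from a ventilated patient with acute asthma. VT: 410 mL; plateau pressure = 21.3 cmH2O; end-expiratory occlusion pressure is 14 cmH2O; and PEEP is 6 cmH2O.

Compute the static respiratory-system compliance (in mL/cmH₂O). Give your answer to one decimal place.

56.2

End-expiratory occlusion gives total PEEP = 14 cmH2O (intrinsic PEEP = 14 − 6 = 8). Use total PEEP for the elastic gradient.
Cstat = Vt / (Pplat − PEEPtotal) = 410 / (21.3 − 14) = 410 / 7.3 = 56.164 mL/cmH2O.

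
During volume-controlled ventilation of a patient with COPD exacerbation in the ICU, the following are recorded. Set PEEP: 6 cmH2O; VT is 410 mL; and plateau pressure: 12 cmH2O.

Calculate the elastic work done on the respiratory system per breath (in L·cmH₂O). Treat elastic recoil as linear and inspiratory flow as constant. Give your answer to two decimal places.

1.23

Elastic work ≈ ½ × (Pplat − PEEP) × Vt = 0.5 × (12 − 6) × 0.410 L = 0.5 × 6.0 × 0.410 = 1.23 L·cmH2O.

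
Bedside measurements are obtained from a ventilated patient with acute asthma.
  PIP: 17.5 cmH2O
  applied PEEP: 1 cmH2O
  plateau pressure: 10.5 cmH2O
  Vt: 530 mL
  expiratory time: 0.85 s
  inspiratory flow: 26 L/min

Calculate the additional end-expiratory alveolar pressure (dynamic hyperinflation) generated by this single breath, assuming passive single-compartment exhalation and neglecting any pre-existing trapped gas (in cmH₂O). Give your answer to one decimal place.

Flow: 26 L/min ÷ 60 = 0.4333 L/s.
R = (PIP − Pplat)/V̇ = (17.5 − 10.5) / 0.4333 = 7.0/0.4333 = 16.155 cmH2O·s/L.
C = Vt/(Pplat − PEEP) = 530.0 / (10.5 − 1) = 530.0/9.5 = 55.789 mL/cmH2O.
τ = R × C = 16.155 × 0.05579 L/cmH2O = 0.9013 s.
Fraction remaining = e^(−Te/τ) = e^(−0.85/0.9013) = 0.3894; trapped volume = 530.0 × 0.3894 = 206.38 mL.
Additional alveolar pressure from trapping ≈ V_trapped / C = 206.38 / 55.789 = 3.699 cmH2O.

3.7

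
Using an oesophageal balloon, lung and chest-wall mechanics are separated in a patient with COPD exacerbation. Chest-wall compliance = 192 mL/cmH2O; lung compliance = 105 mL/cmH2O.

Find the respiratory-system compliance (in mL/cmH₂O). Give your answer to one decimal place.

67.9

Lung and chest wall are elastances in series: 1/Crs = 1/CL + 1/Ccw.
1/Crs = 1/105 + 1/192 = 0.01473.
Crs = 67.889 mL/cmH2O.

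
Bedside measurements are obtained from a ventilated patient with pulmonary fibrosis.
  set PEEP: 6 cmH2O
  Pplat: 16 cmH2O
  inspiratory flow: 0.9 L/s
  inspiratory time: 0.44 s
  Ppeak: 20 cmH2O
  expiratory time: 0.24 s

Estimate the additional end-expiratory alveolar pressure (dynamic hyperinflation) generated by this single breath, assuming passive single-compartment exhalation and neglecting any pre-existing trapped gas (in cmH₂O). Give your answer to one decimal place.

2.6

Vt = flow × Ti = 0.9 L/s × 0.44 s × 1000 mL/L = 396.0 mL.
R = (PIP − Pplat)/V̇ = (20 − 16) / 0.9 = 4.0/0.9 = 4.444 cmH2O·s/L.
C = Vt/(Pplat − PEEP) = 396.0 / (16 − 6) = 396.0/10.0 = 39.6 mL/cmH2O.
τ = R × C = 4.444 × 0.0396 L/cmH2O = 0.176 s.
Fraction remaining = e^(−Te/τ) = e^(−0.24/0.176) = 0.2557; trapped volume = 396.0 × 0.2557 = 101.26 mL.
Additional alveolar pressure from trapping ≈ V_trapped / C = 101.26 / 39.6 = 2.557 cmH2O.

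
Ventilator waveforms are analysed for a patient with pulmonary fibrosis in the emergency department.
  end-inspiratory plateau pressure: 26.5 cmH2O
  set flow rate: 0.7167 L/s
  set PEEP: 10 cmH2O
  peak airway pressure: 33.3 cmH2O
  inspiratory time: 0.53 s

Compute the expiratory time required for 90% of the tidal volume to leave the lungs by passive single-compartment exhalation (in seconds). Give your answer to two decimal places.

Vt = flow × Ti = 0.7167 L/s × 0.53 s × 1000 mL/L = 379.85 mL.
R = (PIP − Pplat)/V̇ = (33.3 − 26.5) / 0.7167 = 6.8/0.7167 = 9.488 cmH2O·s/L.
C = Vt/(Pplat − PEEP) = 379.85 / (26.5 − 10) = 379.85/16.5 = 23.021 mL/cmH2O.
τ = R × C = 9.488 × 0.02302 L/cmH2O = 0.2184 s.
t = −τ·ln(1 − 0.90) = −0.2184·ln(0.1) = 0.5029 s.

0.50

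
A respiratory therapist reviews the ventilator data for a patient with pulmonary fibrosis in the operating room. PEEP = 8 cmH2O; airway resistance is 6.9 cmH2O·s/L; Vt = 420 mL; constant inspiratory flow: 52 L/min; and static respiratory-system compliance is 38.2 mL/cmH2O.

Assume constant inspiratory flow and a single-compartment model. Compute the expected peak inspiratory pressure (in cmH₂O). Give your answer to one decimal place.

Flow: 52 L/min ÷ 60 = 0.8667 L/s.
Equation of motion (constant flow): PIP = Vt/C + R·V̇ + PEEP.
PIP = 420/38.2 + 6.9×0.8667 + 8 = 10.995 + 5.98 + 8 = 24.975 cmH2O.

25.0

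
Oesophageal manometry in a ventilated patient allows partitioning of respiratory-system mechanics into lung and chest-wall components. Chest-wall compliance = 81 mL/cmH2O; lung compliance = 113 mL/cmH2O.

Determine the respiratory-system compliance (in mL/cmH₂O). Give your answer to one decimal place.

47.2

Lung and chest wall are elastances in series: 1/Crs = 1/CL + 1/Ccw.
1/Crs = 1/113 + 1/81 = 0.0212.
Crs = 47.17 mL/cmH2O.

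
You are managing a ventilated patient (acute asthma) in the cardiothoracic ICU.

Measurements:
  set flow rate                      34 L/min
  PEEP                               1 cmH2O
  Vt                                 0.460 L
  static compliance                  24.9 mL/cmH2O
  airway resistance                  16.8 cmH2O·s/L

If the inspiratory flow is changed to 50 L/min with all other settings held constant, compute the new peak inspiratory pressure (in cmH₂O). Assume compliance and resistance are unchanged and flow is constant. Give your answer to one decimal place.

33.5

Flow: 34 L/min ÷ 60 = 0.5667 L/s.
New flow: 50 L/min ÷ 60 = 0.8333 L/s.
PIP = Vt/C + R·V̇ + PEEP (constant-flow equation of motion).
Only the resistive term changes: ΔPIP = R × ΔV̇ = 16.8 × (0.8333 − 0.5667) = 16.8 × 0.2666 = 4.479 cmH2O.
Original PIP = 460/24.9 + 16.8×0.5667 + 1 = 28.994 cmH2O; new PIP = 28.994 + (4.479) = 33.473 cmH2O.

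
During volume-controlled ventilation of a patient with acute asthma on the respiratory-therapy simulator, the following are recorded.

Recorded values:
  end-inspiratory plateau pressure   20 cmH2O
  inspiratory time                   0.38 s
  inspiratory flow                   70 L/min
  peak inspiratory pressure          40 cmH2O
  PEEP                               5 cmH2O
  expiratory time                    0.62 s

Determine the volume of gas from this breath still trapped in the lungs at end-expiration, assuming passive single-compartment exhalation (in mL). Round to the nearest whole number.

Flow: 70 L/min ÷ 60 = 1.1667 L/s.
Vt = flow × Ti = 1.1667 L/s × 0.38 s × 1000 mL/L = 443.35 mL.
R = (PIP − Pplat)/V̇ = (40 − 20) / 1.1667 = 20.0/1.1667 = 17.142 cmH2O·s/L.
C = Vt/(Pplat − PEEP) = 443.35 / (20 − 5) = 443.35/15.0 = 29.557 mL/cmH2O.
τ = R × C = 17.142 × 0.02956 L/cmH2O = 0.5067 s.
Fraction remaining = e^(−Te/τ) = e^(−0.62/0.5067) = 0.2942.
Trapped volume = 443.35 × 0.2942 = 130.43 mL.

130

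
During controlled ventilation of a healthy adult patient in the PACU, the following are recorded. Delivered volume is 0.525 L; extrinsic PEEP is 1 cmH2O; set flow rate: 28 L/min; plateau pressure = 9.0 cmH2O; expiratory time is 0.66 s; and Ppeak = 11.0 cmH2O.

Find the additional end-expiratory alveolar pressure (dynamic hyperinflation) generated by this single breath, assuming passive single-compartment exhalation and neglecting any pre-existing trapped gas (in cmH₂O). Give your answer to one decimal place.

0.8

Flow: 28 L/min ÷ 60 = 0.4667 L/s.
R = (PIP − Pplat)/V̇ = (11.0 − 9.0) / 0.4667 = 2.0/0.4667 = 4.285 cmH2O·s/L.
C = Vt/(Pplat − PEEP) = 525.0 / (9.0 − 1) = 525.0/8.0 = 65.625 mL/cmH2O.
τ = R × C = 4.285 × 0.06563 L/cmH2O = 0.2812 s.
Fraction remaining = e^(−Te/τ) = e^(−0.66/0.2812) = 0.09565; trapped volume = 525.0 × 0.09565 = 50.216 mL.
Additional alveolar pressure from trapping ≈ V_trapped / C = 50.216 / 65.625 = 0.7652 cmH2O.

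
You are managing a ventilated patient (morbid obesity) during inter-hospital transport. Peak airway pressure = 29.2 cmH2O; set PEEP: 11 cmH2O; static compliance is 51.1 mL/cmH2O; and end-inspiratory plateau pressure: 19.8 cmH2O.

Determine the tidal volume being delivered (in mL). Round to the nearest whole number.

Vt = Cstat × (Pplat − PEEP) = 51.1 × (19.8 − 11) = 51.1 × 8.8 = 449.68 mL.

450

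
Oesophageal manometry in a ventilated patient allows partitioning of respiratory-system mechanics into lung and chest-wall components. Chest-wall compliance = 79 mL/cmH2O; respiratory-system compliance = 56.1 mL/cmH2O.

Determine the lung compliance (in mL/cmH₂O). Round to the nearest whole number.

194

1/CL = 1/Crs − 1/Ccw.
1/CL = 1/56.1 − 1/79 = 0.005167.
CL = 193.54 mL/cmH2O.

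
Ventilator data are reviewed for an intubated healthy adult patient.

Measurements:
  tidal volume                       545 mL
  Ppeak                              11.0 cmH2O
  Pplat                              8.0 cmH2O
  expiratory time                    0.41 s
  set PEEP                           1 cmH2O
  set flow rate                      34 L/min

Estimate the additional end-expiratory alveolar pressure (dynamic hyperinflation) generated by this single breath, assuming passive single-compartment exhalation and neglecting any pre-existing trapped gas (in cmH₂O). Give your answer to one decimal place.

2.6

Flow: 34 L/min ÷ 60 = 0.5667 L/s.
R = (PIP − Pplat)/V̇ = (11.0 − 8.0) / 0.5667 = 3.0/0.5667 = 5.294 cmH2O·s/L.
C = Vt/(Pplat − PEEP) = 545.0 / (8.0 − 1) = 545.0/7.0 = 77.857 mL/cmH2O.
τ = R × C = 5.294 × 0.07786 L/cmH2O = 0.4122 s.
Fraction remaining = e^(−Te/τ) = e^(−0.41/0.4122) = 0.3698; trapped volume = 545.0 × 0.3698 = 201.54 mL.
Additional alveolar pressure from trapping ≈ V_trapped / C = 201.54 / 77.857 = 2.589 cmH2O.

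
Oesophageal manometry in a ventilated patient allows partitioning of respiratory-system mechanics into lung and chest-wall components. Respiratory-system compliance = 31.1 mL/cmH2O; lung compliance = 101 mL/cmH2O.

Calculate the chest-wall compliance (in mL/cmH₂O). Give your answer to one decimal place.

44.9

1/Ccw = 1/Crs − 1/CL.
1/Ccw = 1/31.1 − 1/101 = 0.02225.
Ccw = 44.944 mL/cmH2O.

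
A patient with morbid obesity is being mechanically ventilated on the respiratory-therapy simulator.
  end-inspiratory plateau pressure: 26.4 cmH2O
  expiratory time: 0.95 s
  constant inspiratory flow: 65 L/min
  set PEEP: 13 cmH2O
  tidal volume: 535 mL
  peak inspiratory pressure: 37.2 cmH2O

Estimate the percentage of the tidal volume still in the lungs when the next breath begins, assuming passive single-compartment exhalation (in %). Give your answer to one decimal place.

Flow: 65 L/min ÷ 60 = 1.0833 L/s.
R = (PIP − Pplat)/V̇ = (37.2 − 26.4) / 1.0833 = 10.8/1.0833 = 9.97 cmH2O·s/L.
C = Vt/(Pplat − PEEP) = 535.0 / (26.4 − 13) = 535.0/13.4 = 39.925 mL/cmH2O.
τ = R × C = 9.97 × 0.03993 L/cmH2O = 0.3981 s.
Fraction remaining at end-expiration = e^(−Te/τ) = e^(−0.95/0.3981) = 0.09197 → 9.197%.

9.2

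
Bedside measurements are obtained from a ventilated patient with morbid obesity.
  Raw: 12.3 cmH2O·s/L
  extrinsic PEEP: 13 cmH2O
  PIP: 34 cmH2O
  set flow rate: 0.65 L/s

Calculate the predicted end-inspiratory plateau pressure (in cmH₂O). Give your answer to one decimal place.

Pplat = PIP − Raw × flow = 34 − 12.3 × 0.65 = 34 − 7.995 = 26.005 cmH2O.

26.0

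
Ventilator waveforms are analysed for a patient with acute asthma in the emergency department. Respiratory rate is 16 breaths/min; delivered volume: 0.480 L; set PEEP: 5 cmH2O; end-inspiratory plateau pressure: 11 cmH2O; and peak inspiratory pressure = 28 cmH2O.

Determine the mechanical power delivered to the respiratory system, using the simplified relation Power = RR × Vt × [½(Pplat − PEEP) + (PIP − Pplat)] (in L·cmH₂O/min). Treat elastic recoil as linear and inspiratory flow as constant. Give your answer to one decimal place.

153.6

Per-breath work = Vt × [½(Pplat−PEEP) + (PIP−Pplat)] = 0.480 × [0.5×6.0 + 17.0] = 0.480 × 20.0 = 9.6 L·cmH2O.
Power = 16 × 9.6 = 153.6 L·cmH2O/min.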